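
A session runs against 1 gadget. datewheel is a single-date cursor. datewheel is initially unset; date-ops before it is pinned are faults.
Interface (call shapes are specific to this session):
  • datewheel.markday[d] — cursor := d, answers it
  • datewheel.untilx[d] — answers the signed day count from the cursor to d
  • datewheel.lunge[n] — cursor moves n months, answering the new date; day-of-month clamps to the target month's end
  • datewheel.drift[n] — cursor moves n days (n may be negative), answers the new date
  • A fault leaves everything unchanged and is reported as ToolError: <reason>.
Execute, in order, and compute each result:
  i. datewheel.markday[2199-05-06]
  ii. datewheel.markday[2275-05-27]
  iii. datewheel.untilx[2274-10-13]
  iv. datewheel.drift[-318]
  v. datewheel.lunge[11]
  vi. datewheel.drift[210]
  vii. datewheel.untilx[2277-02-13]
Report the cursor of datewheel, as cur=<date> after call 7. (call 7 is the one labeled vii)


% 1. datewheel.markday(d→2199-05-06) == 2199-05-06
% 2. datewheel.markday(d→2275-05-27) == 2275-05-27
% 3. datewheel.untilx(d→2274-10-13) == -226
% 4. datewheel.drift(n→-318) == 2274-07-13
% 5. datewheel.lunge(n→11) == 2275-06-13
% 6. datewheel.drift(n→210) == 2276-01-09
% 7. datewheel.untilx(d→2277-02-13) == 401

Answer: cur=2276-01-09


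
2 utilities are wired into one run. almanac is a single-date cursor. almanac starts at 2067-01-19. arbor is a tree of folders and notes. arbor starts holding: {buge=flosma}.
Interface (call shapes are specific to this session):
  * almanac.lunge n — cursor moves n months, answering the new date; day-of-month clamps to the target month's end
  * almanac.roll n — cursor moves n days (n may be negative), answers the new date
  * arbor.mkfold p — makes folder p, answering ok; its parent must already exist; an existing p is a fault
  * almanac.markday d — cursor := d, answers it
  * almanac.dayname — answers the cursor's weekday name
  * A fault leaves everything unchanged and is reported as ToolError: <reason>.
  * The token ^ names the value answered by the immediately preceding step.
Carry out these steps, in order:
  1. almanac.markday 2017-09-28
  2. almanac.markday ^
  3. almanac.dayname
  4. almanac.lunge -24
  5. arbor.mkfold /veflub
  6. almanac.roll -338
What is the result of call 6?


I use almanac.markday(d=2017-09-28), and see 2017-09-28.
I try almanac.markday(d=^), which returns 2017-09-28.
Now I run almanac.dayname, giving Thursday.
Next I call almanac.lunge(n=-24), and get 2015-09-28.
I run arbor.mkfold(p=/veflub): ok.
Calling almanac.roll(n=-338), → 2014-10-25.

Answer: 2014-10-25


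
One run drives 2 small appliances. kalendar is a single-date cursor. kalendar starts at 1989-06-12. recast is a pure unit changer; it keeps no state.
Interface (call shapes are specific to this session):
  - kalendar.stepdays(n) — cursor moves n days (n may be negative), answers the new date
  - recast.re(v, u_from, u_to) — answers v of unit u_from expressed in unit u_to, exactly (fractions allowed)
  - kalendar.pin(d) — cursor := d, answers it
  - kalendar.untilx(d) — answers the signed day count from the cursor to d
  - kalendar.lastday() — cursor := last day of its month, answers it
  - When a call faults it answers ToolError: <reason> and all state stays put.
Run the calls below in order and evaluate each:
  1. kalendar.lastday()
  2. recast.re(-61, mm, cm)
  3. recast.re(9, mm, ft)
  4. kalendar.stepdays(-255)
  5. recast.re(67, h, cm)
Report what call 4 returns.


Answer: 1988-10-18

Derivation:
Step: kalendar.lastday[]
Result: 1989-06-30
Step: recast.re[-61; mm; cm]
Result: -61/10
Step: recast.re[9; mm; ft]
Result: 15/508
Step: kalendar.stepdays[-255]
Result: 1988-10-18
Step: recast.re[67; h; cm]
Result: ToolError: incompatible units


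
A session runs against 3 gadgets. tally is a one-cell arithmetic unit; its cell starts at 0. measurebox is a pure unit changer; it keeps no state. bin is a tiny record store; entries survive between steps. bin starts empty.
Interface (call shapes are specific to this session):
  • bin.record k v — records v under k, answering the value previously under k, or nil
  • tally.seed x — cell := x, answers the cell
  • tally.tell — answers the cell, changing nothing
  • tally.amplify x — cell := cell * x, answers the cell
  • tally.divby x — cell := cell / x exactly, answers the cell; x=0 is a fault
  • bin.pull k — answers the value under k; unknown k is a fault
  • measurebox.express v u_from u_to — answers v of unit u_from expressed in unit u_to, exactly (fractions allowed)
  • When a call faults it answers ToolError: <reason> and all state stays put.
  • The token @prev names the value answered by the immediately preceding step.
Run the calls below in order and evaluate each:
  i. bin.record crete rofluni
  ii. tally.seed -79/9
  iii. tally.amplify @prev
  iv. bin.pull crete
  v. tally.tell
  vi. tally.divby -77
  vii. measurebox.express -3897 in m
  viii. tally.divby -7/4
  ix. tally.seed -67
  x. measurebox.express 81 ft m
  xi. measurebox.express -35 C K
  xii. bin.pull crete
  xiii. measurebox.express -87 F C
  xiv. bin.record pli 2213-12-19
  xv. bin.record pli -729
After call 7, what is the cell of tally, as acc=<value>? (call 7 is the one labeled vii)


Answer: acc=-6241/6237

Derivation:
% record k: crete v: rofluni
[out] nil
% seed x: -79/9
[out] -79/9
% amplify x: @prev
[out] 6241/81
% pull k: crete
[out] rofluni
% tell
[out] 6241/81
% divby x: -77
[out] -6241/6237
% express v: -3897 u_from: in u_to: m
[out] -494919/5000
% divby x: -7/4
[out] 24964/43659
% seed x: -67
[out] -67
% express v: 81 u_from: ft u_to: m
[out] 30861/1250
% express v: -35 u_from: C u_to: K
[out] 4763/20
% pull k: crete
[out] rofluni
% express v: -87 u_from: F u_to: C
[out] -595/9
% record k: pli v: 2213-12-19
[out] nil
% record k: pli v: -729
[out] 2213-12-19


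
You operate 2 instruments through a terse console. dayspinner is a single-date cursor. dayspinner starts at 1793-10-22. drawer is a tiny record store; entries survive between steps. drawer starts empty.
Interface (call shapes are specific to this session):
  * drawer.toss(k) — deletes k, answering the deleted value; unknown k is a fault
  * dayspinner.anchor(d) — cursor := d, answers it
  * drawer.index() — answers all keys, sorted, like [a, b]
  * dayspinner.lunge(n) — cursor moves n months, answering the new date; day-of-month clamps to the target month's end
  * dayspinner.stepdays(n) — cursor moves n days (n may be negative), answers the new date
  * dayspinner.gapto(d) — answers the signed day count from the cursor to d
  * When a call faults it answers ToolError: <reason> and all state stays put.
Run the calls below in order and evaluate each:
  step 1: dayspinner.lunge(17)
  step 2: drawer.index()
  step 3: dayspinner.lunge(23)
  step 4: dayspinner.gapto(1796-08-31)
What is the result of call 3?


Answer: 1797-02-22

Derivation:
$ dayspinner.lunge n: 17
:: 1795-03-22
$ drawer.index
:: []
$ dayspinner.lunge n: 23
:: 1797-02-22
$ dayspinner.gapto d: 1796-08-31
:: -175


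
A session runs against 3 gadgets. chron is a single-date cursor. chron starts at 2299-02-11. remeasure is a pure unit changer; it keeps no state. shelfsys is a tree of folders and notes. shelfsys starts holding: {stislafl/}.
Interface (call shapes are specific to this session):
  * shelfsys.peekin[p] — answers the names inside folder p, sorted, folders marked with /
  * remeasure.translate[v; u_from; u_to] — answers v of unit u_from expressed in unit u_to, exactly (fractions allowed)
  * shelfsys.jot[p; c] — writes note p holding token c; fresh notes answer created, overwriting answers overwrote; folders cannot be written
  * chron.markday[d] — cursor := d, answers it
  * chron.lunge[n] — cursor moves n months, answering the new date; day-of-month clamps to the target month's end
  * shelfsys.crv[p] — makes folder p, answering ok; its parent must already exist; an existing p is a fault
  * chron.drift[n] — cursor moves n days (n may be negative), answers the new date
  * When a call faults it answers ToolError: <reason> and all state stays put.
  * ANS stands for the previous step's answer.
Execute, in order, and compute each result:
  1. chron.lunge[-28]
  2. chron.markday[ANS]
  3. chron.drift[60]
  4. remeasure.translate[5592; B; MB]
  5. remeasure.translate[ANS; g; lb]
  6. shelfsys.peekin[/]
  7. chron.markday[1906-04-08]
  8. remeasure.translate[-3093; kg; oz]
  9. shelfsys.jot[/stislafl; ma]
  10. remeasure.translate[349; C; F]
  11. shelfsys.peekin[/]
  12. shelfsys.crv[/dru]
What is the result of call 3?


Answer: 2296-12-10

Derivation:
>> chron.lunge(n: -28)
<< 2296-10-11
>> chron.markday(d: ANS)
<< 2296-10-11
>> chron.drift(n: 60)
<< 2296-12-10
>> remeasure.translate(v: 5592, u_from: B, u_to: MB)
<< 699/125000
>> remeasure.translate(v: ANS, u_from: g, u_to: lb)
<< 2796/226796185
>> shelfsys.peekin(p: /)
<< [stislafl/]
>> chron.markday(d: 1906-04-08)
<< 1906-04-08
>> remeasure.translate(v: -3093, u_from: kg, u_to: oz)
<< -4948800000000/45359237
>> shelfsys.jot(p: /stislafl, c: ma)
<< ToolError: is a directory
>> remeasure.translate(v: 349, u_from: C, u_to: F)
<< 3301/5
>> shelfsys.peekin(p: /)
<< [stislafl/]
>> shelfsys.crv(p: /dru)
<< ok


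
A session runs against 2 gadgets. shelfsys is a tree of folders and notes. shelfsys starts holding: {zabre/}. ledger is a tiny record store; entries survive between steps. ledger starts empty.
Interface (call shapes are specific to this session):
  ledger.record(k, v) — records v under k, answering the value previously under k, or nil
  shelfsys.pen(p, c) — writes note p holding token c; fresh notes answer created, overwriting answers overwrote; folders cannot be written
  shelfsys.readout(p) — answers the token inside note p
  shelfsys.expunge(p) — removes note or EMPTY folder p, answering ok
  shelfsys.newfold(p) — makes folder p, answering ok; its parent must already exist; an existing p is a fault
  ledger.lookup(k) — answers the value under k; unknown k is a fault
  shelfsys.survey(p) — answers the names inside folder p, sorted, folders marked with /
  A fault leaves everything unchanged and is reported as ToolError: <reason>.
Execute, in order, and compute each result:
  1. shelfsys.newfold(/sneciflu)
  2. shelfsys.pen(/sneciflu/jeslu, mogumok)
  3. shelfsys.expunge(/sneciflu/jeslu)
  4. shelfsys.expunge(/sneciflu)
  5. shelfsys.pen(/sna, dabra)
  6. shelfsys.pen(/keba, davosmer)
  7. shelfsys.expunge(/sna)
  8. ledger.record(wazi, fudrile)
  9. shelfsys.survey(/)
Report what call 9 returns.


Answer: [keba, zabre/]

Derivation:
// 1. shelfsys.newfold(p→/sneciflu) ~> ok
// 2. shelfsys.pen(p→/sneciflu/jeslu, c→mogumok) ~> created
// 3. shelfsys.expunge(p→/sneciflu/jeslu) ~> ok
// 4. shelfsys.expunge(p→/sneciflu) ~> ok
// 5. shelfsys.pen(p→/sna, c→dabra) ~> created
// 6. shelfsys.pen(p→/keba, c→davosmer) ~> created
// 7. shelfsys.expunge(p→/sna) ~> ok
// 8. ledger.record(k→wazi, v→fudrile) ~> nil
// 9. shelfsys.survey(p→/) ~> [keba, zabre/]


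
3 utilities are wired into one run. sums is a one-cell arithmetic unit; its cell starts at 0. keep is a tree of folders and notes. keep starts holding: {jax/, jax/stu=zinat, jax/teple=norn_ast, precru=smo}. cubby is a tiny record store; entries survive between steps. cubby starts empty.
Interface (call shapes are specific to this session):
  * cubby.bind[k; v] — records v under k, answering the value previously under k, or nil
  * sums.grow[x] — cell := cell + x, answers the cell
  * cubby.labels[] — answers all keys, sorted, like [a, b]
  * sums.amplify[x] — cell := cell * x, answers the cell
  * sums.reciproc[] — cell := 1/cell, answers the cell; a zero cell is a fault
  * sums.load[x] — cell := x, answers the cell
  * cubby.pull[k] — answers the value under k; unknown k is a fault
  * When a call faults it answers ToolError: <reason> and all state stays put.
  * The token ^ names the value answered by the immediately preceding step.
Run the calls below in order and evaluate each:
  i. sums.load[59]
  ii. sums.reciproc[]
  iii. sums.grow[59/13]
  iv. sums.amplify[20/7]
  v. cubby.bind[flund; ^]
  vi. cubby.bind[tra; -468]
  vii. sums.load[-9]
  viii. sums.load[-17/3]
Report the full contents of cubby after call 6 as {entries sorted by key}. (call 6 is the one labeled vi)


Answer: {flund=69880/5369, tra=-468}

Derivation:
I run sums.load passing x='59', giving 59.
Calling sums.reciproc, — result: 1/59.
I call sums.grow passing x='59/13', which returns 3494/767.
Calling sums.amplify passing x='20/7', yielding 69880/5369.
Using cubby.bind passing k='flund', v='^': nil.
Then cubby.bind passing k='tra', v='-468', and observe nil.
Using sums.load passing x='-9', and observe -9.
I call sums.load passing x='-17/3', which returns -17/3.


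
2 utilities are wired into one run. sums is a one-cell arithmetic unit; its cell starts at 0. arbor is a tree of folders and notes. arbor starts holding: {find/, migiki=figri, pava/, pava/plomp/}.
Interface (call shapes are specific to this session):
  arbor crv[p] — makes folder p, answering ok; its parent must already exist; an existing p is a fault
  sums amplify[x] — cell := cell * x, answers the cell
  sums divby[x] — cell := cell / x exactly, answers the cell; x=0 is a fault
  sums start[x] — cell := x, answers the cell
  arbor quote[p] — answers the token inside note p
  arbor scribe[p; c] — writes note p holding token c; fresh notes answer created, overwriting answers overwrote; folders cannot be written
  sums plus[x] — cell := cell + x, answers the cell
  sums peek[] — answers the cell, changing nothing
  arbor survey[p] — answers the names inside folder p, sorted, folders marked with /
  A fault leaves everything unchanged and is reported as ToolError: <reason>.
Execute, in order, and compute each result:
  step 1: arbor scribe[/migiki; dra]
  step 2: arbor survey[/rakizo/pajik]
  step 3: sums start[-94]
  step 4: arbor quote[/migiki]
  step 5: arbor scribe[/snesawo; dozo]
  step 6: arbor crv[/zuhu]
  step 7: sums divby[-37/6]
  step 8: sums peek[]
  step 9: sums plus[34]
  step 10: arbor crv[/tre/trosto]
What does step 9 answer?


Answer: 1822/37

Derivation:
Step: arbor scribe[p: /migiki; c: dra]
Result: overwrote
Step: arbor survey[p: /rakizo/pajik]
Result: ToolError: not found
Step: sums start[x: -94]
Result: -94
Step: arbor quote[p: /migiki]
Result: dra
Step: arbor scribe[p: /snesawo; c: dozo]
Result: created
Step: arbor crv[p: /zuhu]
Result: ok
Step: sums divby[x: -37/6]
Result: 564/37
Step: sums peek[]
Result: 564/37
Step: sums plus[x: 34]
Result: 1822/37
Step: arbor crv[p: /tre/trosto]
Result: ToolError: no parent


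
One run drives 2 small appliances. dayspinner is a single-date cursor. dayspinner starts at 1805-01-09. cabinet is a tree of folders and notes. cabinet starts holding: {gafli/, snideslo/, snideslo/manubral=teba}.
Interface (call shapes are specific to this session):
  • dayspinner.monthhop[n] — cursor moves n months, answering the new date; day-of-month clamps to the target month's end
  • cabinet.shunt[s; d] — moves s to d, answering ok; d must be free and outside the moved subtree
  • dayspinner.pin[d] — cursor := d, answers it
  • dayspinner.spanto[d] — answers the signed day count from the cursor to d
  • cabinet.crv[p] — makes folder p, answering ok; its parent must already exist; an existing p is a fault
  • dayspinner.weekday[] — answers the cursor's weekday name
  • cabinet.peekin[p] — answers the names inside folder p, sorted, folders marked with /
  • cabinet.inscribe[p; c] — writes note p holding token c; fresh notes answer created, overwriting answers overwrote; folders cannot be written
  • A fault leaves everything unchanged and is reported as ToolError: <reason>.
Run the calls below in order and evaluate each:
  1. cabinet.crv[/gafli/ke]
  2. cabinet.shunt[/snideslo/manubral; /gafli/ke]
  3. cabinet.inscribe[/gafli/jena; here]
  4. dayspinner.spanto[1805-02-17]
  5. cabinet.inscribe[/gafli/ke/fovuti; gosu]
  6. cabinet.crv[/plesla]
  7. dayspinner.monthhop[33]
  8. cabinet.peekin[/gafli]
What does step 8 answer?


Answer: [jena, ke/]

Derivation:
-> crv(/gafli/ke)
<- ok
-> shunt(/snideslo/manubral, /gafli/ke)
<- ToolError: exists
-> inscribe(/gafli/jena, here)
<- created
-> spanto(1805-02-17)
<- 39
-> inscribe(/gafli/ke/fovuti, gosu)
<- created
-> crv(/plesla)
<- ok
-> monthhop(33)
<- 1807-10-09
-> peekin(/gafli)
<- [jena, ke/]


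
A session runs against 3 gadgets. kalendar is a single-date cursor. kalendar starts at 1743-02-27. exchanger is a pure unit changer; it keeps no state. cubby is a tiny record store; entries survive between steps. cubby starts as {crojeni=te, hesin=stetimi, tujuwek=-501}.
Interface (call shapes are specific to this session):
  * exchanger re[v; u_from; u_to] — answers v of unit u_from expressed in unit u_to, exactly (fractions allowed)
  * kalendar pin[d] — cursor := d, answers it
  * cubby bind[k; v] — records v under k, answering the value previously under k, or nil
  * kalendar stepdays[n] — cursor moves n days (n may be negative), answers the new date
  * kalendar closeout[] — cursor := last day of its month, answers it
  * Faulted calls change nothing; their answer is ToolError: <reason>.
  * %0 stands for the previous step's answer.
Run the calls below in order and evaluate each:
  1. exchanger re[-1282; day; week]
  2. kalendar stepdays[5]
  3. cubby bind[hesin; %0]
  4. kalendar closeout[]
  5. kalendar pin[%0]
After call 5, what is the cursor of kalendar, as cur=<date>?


Answer: cur=1743-03-31

Derivation:
I call exchanger re passing v=-1282, u_from=day, u_to=week, yielding -1282/7.
Then kalendar stepdays passing n=5, yielding 1743-03-04.
I invoke cubby bind passing k=hesin, v=%0, which returns stetimi.
I run kalendar closeout, and see 1743-03-31.
I invoke kalendar pin passing d=%0, yielding 1743-03-31.


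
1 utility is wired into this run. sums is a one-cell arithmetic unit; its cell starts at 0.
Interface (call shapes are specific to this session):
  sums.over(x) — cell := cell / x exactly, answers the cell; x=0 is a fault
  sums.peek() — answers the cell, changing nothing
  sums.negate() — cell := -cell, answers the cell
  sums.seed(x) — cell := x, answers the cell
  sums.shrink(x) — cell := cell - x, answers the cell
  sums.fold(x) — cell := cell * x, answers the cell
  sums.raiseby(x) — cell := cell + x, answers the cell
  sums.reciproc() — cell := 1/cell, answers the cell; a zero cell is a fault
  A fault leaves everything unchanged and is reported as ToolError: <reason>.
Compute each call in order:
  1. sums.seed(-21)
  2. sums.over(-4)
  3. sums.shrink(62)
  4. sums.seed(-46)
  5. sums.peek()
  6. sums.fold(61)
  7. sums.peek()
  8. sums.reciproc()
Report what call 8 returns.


I use seed using -21, yielding -21.
Now I run over using -4, and observe 21/4.
Next I call shrink using 62, yielding -227/4.
Using seed using -46, giving -46.
Now I run peek(), yielding -46.
I try fold using 61, which returns -2806.
Using peek, — result: -2806.
Using reciproc, — result: -1/2806.

Answer: -1/2806


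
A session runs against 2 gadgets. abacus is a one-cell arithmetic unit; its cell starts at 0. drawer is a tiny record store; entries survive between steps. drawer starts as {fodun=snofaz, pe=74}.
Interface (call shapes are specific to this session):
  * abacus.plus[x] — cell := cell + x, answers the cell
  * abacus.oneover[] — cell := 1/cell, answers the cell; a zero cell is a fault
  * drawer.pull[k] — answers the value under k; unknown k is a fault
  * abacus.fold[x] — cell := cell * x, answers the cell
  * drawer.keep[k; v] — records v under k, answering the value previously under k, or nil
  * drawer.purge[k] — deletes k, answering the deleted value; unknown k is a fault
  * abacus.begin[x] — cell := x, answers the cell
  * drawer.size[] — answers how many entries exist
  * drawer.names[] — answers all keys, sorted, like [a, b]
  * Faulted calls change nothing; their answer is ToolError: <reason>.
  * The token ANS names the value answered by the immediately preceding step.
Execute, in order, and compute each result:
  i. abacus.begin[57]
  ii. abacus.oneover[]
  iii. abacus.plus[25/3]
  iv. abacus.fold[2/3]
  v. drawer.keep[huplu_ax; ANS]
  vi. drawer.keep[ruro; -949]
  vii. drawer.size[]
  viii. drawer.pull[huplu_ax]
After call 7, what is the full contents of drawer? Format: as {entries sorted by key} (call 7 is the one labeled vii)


Answer: {fodun=snofaz, huplu_ax=952/171, pe=74, ruro=-949}

Derivation:
// 1. abacus.begin(57) : 57
// 2. abacus.oneover() : 1/57
// 3. abacus.plus(25/3) : 476/57
// 4. abacus.fold(2/3) : 952/171
// 5. drawer.keep(huplu_ax, ANS) : nil
// 6. drawer.keep(ruro, -949) : nil
// 7. drawer.size() : 4
// 8. drawer.pull(huplu_ax) : 952/171


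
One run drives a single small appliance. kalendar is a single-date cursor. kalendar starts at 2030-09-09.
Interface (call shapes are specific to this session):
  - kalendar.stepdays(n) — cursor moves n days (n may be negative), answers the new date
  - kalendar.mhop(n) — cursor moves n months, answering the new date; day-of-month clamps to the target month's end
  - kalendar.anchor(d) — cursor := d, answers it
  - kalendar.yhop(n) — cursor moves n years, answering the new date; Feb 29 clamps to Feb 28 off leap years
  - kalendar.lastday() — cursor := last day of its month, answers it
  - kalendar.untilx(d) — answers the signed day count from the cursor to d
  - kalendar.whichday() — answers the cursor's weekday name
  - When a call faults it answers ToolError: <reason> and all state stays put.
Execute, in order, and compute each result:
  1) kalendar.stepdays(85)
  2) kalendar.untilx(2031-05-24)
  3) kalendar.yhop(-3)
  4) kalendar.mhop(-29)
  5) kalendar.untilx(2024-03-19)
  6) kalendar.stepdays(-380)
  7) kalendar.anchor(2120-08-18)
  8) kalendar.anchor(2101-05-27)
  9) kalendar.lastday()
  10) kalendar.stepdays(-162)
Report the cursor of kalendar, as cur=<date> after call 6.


Answer: cur=2024-06-18

Derivation:
Using kalendar.stepdays using n: 85, and observe 2030-12-03.
I call kalendar.untilx using d: 2031-05-24, which returns 172.
Invoking kalendar.yhop using n: -3, and observe 2027-12-03.
I invoke kalendar.mhop using n: -29, giving 2025-07-03.
Calling kalendar.untilx using d: 2024-03-19, which returns -471.
Calling kalendar.stepdays using n: -380, — result: 2024-06-18.
I call kalendar.anchor using d: 2120-08-18, and see 2120-08-18.
Using kalendar.anchor using d: 2101-05-27, and see 2101-05-27.
I use kalendar.lastday(): 2101-05-31.
Next I call kalendar.stepdays using n: -162, and see 2100-12-20.


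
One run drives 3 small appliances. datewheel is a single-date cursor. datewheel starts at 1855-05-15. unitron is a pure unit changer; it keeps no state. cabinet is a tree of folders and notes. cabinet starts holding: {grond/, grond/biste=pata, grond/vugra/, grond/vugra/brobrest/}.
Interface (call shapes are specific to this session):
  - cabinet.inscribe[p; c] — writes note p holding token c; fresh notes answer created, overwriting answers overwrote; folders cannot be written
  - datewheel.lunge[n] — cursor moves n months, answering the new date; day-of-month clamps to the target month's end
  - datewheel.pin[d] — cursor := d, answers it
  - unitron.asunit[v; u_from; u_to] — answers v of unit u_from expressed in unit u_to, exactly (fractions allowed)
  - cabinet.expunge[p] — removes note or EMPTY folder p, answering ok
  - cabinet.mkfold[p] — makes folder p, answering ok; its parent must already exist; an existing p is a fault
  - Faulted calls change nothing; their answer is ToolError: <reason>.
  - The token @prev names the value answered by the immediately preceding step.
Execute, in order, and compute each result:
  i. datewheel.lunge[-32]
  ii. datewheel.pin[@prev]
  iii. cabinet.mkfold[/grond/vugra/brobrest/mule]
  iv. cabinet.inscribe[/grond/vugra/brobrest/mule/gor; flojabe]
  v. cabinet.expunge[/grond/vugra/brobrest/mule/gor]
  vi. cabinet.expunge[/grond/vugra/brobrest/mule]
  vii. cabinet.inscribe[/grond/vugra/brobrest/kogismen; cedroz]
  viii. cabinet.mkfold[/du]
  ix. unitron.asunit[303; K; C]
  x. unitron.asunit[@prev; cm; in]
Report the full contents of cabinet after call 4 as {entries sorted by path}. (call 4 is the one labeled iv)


% datewheel.lunge(n='-32') => 1852-09-15
% datewheel.pin(d='@prev') => 1852-09-15
% cabinet.mkfold(p='/grond/vugra/brobrest/mule') => ok
% cabinet.inscribe(p='/grond/vugra/brobrest/mule/gor', c='flojabe') => created
% cabinet.expunge(p='/grond/vugra/brobrest/mule/gor') => ok
% cabinet.expunge(p='/grond/vugra/brobrest/mule') => ok
% cabinet.inscribe(p='/grond/vugra/brobrest/kogismen', c='cedroz') => created
% cabinet.mkfold(p='/du') => ok
% unitron.asunit(v='303', u_from='K', u_to='C') => 597/20
% unitron.asunit(v='@prev', u_from='cm', u_to='in') => 2985/254

Answer: {grond/, grond/biste=pata, grond/vugra/, grond/vugra/brobrest/, grond/vugra/brobrest/mule/, grond/vugra/brobrest/mule/gor=flojabe}


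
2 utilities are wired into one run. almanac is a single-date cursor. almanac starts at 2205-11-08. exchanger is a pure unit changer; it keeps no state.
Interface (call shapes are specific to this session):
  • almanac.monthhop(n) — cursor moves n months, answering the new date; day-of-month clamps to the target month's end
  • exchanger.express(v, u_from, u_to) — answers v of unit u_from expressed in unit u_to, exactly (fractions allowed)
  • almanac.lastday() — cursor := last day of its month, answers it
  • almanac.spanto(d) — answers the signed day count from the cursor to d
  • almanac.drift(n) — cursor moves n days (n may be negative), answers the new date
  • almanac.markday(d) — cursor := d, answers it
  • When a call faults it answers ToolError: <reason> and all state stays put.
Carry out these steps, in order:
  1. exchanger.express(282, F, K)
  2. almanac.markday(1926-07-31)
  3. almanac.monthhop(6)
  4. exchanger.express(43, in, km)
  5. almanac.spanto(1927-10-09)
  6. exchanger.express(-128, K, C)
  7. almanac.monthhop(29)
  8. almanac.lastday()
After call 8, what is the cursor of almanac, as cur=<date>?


[in] express v='282' u_from='F' u_to='K'
:: 74167/180
[in] markday d='1926-07-31'
:: 1926-07-31
[in] monthhop n='6'
:: 1927-01-31
[in] express v='43' u_from='in' u_to='km'
:: 5461/5000000
[in] spanto d='1927-10-09'
:: 251
[in] express v='-128' u_from='K' u_to='C'
:: -8023/20
[in] monthhop n='29'
:: 1929-06-30
[in] lastday
:: 1929-06-30

Answer: cur=1929-06-30


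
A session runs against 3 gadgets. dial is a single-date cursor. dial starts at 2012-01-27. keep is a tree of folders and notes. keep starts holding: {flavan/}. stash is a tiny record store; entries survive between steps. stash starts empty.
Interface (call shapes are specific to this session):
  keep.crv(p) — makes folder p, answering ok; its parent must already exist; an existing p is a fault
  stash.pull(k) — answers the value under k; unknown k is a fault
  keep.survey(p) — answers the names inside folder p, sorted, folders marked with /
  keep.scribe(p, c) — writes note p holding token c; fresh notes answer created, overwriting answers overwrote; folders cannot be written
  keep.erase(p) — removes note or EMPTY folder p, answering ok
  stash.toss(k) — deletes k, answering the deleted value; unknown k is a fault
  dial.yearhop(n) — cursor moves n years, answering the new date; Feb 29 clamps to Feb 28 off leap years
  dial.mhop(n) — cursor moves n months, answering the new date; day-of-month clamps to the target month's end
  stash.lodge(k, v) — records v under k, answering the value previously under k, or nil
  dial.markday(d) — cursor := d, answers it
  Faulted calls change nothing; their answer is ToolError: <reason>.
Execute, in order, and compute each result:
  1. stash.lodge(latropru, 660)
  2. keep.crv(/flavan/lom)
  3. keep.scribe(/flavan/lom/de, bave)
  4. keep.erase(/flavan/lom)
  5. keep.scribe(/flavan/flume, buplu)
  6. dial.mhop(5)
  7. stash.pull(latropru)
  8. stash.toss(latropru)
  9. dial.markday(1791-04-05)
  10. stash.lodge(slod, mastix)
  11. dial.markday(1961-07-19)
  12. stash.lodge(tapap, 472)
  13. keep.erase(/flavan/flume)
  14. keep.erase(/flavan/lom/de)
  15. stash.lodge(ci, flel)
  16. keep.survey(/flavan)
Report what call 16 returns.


Answer: [lom/]

Derivation:
-> lodge(k=latropru, v=660)
<- nil
-> crv(p=/flavan/lom)
<- ok
-> scribe(p=/flavan/lom/de, c=bave)
<- created
-> erase(p=/flavan/lom)
<- ToolError: not empty
-> scribe(p=/flavan/flume, c=buplu)
<- created
-> mhop(n=5)
<- 2012-06-27
-> pull(k=latropru)
<- 660
-> toss(k=latropru)
<- 660
-> markday(d=1791-04-05)
<- 1791-04-05
-> lodge(k=slod, v=mastix)
<- nil
-> markday(d=1961-07-19)
<- 1961-07-19
-> lodge(k=tapap, v=472)
<- nil
-> erase(p=/flavan/flume)
<- ok
-> erase(p=/flavan/lom/de)
<- ok
-> lodge(k=ci, v=flel)
<- nil
-> survey(p=/flavan)
<- [lom/]


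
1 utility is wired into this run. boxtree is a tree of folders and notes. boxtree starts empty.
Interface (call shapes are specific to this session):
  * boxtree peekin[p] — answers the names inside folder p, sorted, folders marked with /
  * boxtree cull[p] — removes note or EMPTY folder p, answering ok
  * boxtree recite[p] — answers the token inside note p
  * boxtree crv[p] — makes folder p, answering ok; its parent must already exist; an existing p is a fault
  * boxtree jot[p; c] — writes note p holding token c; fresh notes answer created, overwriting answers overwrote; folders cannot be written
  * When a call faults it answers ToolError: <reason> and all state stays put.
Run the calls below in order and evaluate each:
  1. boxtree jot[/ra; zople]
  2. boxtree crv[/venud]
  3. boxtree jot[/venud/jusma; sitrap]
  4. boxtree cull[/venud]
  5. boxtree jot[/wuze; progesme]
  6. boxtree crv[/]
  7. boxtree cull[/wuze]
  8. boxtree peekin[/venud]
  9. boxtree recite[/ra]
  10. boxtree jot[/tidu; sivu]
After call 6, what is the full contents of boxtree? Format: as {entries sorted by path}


-> boxtree jot(p='/ra', c='zople')
<- created
-> boxtree crv(p='/venud')
<- ok
-> boxtree jot(p='/venud/jusma', c='sitrap')
<- created
-> boxtree cull(p='/venud')
<- ToolError: not empty
-> boxtree jot(p='/wuze', c='progesme')
<- created
-> boxtree crv(p='/')
<- ToolError: exists
-> boxtree cull(p='/wuze')
<- ok
-> boxtree peekin(p='/venud')
<- [jusma]
-> boxtree recite(p='/ra')
<- zople
-> boxtree jot(p='/tidu', c='sivu')
<- created

Answer: {ra=zople, venud/, venud/jusma=sitrap, wuze=progesme}


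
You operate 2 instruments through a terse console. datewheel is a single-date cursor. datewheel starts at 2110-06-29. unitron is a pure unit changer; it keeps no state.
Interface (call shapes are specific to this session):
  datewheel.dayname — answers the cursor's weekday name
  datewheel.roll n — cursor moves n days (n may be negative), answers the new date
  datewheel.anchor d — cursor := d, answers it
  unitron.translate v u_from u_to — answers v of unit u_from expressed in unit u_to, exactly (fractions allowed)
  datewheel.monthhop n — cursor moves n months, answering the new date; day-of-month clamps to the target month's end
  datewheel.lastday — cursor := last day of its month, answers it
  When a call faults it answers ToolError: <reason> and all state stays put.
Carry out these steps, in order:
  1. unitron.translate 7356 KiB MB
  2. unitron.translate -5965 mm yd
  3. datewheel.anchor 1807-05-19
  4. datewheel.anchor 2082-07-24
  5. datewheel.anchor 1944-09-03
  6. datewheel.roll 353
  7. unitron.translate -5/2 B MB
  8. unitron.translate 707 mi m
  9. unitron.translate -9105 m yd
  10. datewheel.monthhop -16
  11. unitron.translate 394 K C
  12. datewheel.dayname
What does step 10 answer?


Calling unitron.translate passing v: 7356, u_from: KiB, u_to: MB, — result: 117696/15625.
Then unitron.translate passing v: -5965, u_from: mm, u_to: yd, → -29825/4572.
Using datewheel.anchor passing d: 1807-05-19, and see 1807-05-19.
I call datewheel.anchor passing d: 2082-07-24, and see 2082-07-24.
I use datewheel.anchor passing d: 1944-09-03, and observe 1944-09-03.
Now I run datewheel.roll passing n: 353, which returns 1945-08-22.
Then unitron.translate passing v: -5/2, u_from: B, u_to: MB: -1/400000.
Next I call unitron.translate passing v: 707, u_from: mi, u_to: m, and see 142225776/125.
I invoke unitron.translate passing v: -9105, u_from: m, u_to: yd, — result: -3793750/381.
Now I run datewheel.monthhop passing n: -16, giving 1944-04-22.
I use unitron.translate passing v: 394, u_from: K, u_to: C, which returns 2417/20.
Then datewheel.dayname: Saturday.

Answer: 1944-04-22


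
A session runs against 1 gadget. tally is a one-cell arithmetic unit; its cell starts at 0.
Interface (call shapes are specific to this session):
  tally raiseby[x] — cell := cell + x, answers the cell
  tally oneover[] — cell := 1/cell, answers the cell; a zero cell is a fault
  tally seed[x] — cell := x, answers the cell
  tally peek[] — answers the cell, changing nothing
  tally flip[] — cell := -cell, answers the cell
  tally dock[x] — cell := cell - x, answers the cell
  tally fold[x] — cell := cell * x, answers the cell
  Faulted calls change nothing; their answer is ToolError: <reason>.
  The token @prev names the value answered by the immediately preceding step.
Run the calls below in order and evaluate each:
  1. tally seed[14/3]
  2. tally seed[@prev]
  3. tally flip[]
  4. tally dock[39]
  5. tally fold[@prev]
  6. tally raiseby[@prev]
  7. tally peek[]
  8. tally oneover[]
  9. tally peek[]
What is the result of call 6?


Act: tally seed[x→14/3]
Obs: 14/3
Act: tally seed[x→@prev]
Obs: 14/3
Act: tally flip[]
Obs: -14/3
Act: tally dock[x→39]
Obs: -131/3
Act: tally fold[x→@prev]
Obs: 17161/9
Act: tally raiseby[x→@prev]
Obs: 34322/9
Act: tally peek[]
Obs: 34322/9
Act: tally oneover[]
Obs: 9/34322
Act: tally peek[]
Obs: 9/34322

Answer: 34322/9


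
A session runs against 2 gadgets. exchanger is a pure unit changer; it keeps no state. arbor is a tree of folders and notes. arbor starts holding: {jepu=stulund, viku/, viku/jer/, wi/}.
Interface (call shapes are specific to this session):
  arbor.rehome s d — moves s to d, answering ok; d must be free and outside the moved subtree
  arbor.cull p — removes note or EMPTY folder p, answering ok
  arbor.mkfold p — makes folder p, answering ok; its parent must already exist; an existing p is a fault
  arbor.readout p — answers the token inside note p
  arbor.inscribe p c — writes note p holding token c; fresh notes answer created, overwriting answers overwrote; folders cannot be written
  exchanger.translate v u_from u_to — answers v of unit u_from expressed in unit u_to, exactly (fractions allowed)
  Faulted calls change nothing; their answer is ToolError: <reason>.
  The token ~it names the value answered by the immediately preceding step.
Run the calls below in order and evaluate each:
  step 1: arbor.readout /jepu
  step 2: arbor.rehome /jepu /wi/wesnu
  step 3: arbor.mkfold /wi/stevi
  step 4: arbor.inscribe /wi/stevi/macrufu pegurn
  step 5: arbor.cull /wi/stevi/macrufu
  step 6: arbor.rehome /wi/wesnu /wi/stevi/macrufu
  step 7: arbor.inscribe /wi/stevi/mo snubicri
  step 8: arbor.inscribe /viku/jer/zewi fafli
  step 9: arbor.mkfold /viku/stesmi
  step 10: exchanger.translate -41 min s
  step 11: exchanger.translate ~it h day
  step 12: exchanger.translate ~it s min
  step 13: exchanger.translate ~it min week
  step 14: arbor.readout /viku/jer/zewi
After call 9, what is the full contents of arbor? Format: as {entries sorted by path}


·→ arbor.readout(/jepu)
·← stulund
·→ arbor.rehome(/jepu, /wi/wesnu)
·← ok
·→ arbor.mkfold(/wi/stevi)
·← ok
·→ arbor.inscribe(/wi/stevi/macrufu, pegurn)
·← created
·→ arbor.cull(/wi/stevi/macrufu)
·← ok
·→ arbor.rehome(/wi/wesnu, /wi/stevi/macrufu)
·← ok
·→ arbor.inscribe(/wi/stevi/mo, snubicri)
·← created
·→ arbor.inscribe(/viku/jer/zewi, fafli)
·← created
·→ arbor.mkfold(/viku/stesmi)
·← ok
·→ exchanger.translate(-41, min, s)
·← -2460
·→ exchanger.translate(~it, h, day)
·← -205/2
·→ exchanger.translate(~it, s, min)
·← -41/24
·→ exchanger.translate(~it, min, week)
·← -41/241920
·→ arbor.readout(/viku/jer/zewi)
·← fafli

Answer: {viku/, viku/jer/, viku/jer/zewi=fafli, viku/stesmi/, wi/, wi/stevi/, wi/stevi/macrufu=stulund, wi/stevi/mo=snubicri}


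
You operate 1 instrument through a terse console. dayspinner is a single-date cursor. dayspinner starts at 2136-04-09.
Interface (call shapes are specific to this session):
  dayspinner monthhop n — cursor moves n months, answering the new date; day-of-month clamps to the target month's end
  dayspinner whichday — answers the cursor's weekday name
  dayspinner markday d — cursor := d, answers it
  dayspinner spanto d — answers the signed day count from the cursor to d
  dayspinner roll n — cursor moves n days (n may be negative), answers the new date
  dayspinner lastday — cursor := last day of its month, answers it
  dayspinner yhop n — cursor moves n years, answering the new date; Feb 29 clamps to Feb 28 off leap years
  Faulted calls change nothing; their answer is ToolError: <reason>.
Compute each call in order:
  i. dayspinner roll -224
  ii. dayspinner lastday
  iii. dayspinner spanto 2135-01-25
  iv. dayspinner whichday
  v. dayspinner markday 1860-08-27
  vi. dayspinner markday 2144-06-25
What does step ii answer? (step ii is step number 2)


Answer: 2135-08-31

Derivation:
·→ dayspinner roll(n='-224')
·← 2135-08-29
·→ dayspinner lastday()
·← 2135-08-31
·→ dayspinner spanto(d='2135-01-25')
·← -218
·→ dayspinner whichday()
·← Wednesday
·→ dayspinner markday(d='1860-08-27')
·← 1860-08-27
·→ dayspinner markday(d='2144-06-25')
·← 2144-06-25


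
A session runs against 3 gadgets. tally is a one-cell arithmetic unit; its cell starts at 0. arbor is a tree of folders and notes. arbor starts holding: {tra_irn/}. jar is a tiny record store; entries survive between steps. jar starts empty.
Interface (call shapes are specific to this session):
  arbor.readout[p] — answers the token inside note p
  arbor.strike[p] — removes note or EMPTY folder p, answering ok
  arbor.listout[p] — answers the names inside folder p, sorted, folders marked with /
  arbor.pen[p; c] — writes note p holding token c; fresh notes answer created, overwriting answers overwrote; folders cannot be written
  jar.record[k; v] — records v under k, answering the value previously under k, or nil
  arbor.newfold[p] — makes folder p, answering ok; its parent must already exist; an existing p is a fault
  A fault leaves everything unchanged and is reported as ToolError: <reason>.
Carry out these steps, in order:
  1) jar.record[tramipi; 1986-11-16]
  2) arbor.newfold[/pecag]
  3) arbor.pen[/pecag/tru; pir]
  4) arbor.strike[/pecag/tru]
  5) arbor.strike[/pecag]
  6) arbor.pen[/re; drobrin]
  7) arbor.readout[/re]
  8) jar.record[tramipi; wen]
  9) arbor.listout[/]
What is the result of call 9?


>>> jar.record k: tramipi v: 1986-11-16
= nil
>>> arbor.newfold p: /pecag
= ok
>>> arbor.pen p: /pecag/tru c: pir
= created
>>> arbor.strike p: /pecag/tru
= ok
>>> arbor.strike p: /pecag
= ok
>>> arbor.pen p: /re c: drobrin
= created
>>> arbor.readout p: /re
= drobrin
>>> jar.record k: tramipi v: wen
= 1986-11-16
>>> arbor.listout p: /
= [re, tra_irn/]

Answer: [re, tra_irn/]


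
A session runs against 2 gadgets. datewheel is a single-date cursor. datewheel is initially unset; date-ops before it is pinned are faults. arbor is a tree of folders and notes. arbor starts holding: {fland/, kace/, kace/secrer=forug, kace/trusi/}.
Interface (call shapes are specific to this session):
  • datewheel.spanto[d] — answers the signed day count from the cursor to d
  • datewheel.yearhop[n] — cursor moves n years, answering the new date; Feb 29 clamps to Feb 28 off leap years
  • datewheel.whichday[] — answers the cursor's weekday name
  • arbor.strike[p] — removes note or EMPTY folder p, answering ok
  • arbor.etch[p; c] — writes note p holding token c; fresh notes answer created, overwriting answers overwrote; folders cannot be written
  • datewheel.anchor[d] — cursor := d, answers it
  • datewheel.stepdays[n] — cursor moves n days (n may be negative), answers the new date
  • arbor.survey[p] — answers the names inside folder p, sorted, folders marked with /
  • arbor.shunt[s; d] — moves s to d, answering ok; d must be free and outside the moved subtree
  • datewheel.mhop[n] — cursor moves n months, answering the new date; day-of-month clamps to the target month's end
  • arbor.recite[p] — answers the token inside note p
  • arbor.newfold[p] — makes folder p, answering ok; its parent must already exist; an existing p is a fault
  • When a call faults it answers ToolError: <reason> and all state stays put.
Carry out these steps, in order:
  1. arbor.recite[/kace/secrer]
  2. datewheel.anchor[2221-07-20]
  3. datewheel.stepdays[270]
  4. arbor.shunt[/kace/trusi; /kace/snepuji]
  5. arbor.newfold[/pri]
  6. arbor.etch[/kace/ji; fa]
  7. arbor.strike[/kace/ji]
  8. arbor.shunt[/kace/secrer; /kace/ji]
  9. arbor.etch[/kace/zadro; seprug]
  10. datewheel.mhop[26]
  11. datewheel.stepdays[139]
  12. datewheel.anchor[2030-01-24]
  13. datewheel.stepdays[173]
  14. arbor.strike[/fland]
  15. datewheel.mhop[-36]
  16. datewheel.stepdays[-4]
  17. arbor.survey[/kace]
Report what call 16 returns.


Answer: 2027-07-12

Derivation:
·→ arbor.recite(p=/kace/secrer)
·← forug
·→ datewheel.anchor(d=2221-07-20)
·← 2221-07-20
·→ datewheel.stepdays(n=270)
·← 2222-04-16
·→ arbor.shunt(s=/kace/trusi, d=/kace/snepuji)
·← ok
·→ arbor.newfold(p=/pri)
·← ok
·→ arbor.etch(p=/kace/ji, c=fa)
·← created
·→ arbor.strike(p=/kace/ji)
·← ok
·→ arbor.shunt(s=/kace/secrer, d=/kace/ji)
·← ok
·→ arbor.etch(p=/kace/zadro, c=seprug)
·← created
·→ datewheel.mhop(n=26)
·← 2224-06-16
·→ datewheel.stepdays(n=139)
·← 2224-11-02
·→ datewheel.anchor(d=2030-01-24)
·← 2030-01-24
·→ datewheel.stepdays(n=173)
·← 2030-07-16
·→ arbor.strike(p=/fland)
·← ok
·→ datewheel.mhop(n=-36)
·← 2027-07-16
·→ datewheel.stepdays(n=-4)
·← 2027-07-12
·→ arbor.survey(p=/kace)
·← [ji, snepuji/, zadro]
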